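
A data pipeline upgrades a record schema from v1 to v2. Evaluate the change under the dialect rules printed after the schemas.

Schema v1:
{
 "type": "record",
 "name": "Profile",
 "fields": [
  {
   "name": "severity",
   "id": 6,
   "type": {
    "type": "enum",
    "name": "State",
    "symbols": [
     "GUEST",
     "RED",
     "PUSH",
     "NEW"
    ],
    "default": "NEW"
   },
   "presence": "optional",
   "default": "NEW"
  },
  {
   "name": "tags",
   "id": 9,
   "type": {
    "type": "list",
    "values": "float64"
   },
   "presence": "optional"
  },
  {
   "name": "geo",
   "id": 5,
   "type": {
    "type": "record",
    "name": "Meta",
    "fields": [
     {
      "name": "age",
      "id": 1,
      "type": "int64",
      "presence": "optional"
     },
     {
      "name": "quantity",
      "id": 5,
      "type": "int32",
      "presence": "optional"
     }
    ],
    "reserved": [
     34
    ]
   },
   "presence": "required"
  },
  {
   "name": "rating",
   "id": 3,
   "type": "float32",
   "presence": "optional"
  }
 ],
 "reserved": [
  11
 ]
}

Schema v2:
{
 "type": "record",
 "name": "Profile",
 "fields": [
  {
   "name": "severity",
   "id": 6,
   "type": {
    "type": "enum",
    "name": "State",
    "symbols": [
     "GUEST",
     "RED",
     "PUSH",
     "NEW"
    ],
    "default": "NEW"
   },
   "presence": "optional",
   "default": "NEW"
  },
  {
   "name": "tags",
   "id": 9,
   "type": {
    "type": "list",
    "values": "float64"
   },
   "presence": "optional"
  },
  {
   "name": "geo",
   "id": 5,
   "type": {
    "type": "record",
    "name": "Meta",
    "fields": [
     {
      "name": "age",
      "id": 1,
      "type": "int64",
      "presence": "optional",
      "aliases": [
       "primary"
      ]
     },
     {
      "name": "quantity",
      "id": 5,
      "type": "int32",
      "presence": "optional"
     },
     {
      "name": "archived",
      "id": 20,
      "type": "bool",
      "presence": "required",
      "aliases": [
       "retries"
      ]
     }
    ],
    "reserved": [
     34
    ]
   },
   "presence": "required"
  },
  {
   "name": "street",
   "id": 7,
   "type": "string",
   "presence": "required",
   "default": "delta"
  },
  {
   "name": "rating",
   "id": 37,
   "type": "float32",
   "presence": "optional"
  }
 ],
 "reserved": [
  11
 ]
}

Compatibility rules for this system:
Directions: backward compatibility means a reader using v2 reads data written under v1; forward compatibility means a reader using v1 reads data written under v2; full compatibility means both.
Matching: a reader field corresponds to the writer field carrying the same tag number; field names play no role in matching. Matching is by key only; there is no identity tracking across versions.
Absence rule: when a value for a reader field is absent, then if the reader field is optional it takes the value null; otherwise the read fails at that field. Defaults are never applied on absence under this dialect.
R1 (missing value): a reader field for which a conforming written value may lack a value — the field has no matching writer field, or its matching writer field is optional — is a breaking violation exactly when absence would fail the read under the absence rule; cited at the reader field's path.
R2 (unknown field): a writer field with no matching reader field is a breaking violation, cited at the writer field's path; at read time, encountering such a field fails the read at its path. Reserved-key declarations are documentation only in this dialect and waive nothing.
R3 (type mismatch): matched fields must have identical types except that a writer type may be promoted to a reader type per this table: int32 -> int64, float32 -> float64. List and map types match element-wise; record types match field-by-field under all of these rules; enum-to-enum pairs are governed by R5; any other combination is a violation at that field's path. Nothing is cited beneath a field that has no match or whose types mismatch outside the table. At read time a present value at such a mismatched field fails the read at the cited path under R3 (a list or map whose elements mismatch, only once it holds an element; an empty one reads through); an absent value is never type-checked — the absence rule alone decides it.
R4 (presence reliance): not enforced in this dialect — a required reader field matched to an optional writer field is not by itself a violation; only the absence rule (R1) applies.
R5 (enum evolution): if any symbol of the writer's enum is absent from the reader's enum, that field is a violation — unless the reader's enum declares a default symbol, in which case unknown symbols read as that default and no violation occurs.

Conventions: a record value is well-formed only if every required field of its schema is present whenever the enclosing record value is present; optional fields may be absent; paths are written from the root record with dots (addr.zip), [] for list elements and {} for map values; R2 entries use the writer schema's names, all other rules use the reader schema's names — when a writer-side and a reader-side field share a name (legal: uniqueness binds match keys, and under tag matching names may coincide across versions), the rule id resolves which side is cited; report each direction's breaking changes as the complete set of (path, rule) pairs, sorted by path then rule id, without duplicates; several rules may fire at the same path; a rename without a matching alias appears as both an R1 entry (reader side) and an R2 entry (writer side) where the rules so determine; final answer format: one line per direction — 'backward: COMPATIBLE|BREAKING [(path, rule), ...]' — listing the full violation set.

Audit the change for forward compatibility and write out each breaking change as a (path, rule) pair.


the writer's type comes first in each Profile pair
forward pass over Profile, reader schema v1, writer schema v2:
  State -> State, writer optional: severity aligns to severity
  list<float64> -> list<float64>, writer optional: tags aligns to tags
  Meta -> Meta, writer required: geo aligns to geo
  rating has no writer counterpart
  writer street: unknown to reader
  writer rating: unknown to reader
  int64 -> int64, writer optional: geo.age aligns to geo.age
  int32 -> int32, writer optional: geo.quantity aligns to geo.quantity
  writer geo.archived: unknown to reader
  rule R2 violated at geo.archived
  rule R2 violated at rating
  rule R2 violated at street
  forward on Profile therefore BREAKING (3)

forward: BREAKING [(geo.archived, R2), (rating, R2), (street, R2)]


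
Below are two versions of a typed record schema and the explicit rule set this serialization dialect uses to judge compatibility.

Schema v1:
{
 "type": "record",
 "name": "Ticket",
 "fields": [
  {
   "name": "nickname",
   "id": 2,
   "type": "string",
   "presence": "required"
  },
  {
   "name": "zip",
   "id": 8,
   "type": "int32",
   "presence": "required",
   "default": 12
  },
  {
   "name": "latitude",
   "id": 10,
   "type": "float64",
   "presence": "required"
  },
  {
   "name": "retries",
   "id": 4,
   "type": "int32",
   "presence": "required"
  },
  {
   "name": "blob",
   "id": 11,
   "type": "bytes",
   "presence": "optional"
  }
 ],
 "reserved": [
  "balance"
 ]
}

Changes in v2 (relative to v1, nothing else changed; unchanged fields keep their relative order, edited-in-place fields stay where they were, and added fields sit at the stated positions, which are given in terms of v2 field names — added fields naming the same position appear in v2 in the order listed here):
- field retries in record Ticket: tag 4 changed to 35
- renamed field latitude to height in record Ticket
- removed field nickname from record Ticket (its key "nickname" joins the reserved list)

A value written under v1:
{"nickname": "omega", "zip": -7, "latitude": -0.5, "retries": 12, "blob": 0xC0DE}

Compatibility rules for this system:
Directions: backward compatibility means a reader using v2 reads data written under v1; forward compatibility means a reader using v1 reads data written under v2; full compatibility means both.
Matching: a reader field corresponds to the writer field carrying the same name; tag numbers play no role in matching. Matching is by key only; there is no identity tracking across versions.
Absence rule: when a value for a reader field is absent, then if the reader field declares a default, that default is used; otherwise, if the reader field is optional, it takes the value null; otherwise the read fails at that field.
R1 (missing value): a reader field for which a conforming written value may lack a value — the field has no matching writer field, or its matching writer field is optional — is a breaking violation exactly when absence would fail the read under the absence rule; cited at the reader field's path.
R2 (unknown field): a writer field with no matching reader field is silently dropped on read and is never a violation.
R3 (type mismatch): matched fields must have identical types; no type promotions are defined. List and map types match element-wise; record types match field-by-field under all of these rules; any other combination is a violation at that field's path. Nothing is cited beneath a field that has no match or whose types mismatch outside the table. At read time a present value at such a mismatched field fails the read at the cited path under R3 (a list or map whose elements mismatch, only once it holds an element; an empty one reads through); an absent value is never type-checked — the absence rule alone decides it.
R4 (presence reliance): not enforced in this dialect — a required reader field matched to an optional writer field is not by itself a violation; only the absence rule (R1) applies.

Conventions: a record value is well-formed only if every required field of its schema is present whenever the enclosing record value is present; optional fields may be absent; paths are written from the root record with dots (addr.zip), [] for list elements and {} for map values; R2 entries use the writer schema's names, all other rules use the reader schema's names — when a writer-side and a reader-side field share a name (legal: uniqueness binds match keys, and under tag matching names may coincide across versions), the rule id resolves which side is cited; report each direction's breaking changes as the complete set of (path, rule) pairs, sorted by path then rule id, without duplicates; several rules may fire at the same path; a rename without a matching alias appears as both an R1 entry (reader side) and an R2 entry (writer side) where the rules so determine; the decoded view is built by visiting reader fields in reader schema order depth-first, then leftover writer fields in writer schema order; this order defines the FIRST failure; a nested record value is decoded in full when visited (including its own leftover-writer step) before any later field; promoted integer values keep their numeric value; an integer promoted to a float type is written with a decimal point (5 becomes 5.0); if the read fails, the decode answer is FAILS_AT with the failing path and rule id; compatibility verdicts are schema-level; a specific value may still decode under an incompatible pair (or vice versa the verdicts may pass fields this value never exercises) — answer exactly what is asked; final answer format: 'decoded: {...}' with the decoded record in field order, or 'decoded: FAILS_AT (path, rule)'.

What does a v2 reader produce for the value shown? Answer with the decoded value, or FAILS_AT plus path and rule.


decoded: FAILS_AT (height, R1)

each type pair in Ticket: writer, then reader
decode (reader v2):
  zip := -7
  read fails at height under R1 (no fill)
  => FAILS_AT (height, R1)
ruling out the remaining Ticket differences:
  field retries in record Ticket: tag 4 changed to 35 -> inert under this dialect — no rule fires on Ticket and the result does not move
  removed field nickname from record Ticket (its key "nickname" joins the reserved list) -> affects the rule determinations only; this particular Ticket value decodes identically


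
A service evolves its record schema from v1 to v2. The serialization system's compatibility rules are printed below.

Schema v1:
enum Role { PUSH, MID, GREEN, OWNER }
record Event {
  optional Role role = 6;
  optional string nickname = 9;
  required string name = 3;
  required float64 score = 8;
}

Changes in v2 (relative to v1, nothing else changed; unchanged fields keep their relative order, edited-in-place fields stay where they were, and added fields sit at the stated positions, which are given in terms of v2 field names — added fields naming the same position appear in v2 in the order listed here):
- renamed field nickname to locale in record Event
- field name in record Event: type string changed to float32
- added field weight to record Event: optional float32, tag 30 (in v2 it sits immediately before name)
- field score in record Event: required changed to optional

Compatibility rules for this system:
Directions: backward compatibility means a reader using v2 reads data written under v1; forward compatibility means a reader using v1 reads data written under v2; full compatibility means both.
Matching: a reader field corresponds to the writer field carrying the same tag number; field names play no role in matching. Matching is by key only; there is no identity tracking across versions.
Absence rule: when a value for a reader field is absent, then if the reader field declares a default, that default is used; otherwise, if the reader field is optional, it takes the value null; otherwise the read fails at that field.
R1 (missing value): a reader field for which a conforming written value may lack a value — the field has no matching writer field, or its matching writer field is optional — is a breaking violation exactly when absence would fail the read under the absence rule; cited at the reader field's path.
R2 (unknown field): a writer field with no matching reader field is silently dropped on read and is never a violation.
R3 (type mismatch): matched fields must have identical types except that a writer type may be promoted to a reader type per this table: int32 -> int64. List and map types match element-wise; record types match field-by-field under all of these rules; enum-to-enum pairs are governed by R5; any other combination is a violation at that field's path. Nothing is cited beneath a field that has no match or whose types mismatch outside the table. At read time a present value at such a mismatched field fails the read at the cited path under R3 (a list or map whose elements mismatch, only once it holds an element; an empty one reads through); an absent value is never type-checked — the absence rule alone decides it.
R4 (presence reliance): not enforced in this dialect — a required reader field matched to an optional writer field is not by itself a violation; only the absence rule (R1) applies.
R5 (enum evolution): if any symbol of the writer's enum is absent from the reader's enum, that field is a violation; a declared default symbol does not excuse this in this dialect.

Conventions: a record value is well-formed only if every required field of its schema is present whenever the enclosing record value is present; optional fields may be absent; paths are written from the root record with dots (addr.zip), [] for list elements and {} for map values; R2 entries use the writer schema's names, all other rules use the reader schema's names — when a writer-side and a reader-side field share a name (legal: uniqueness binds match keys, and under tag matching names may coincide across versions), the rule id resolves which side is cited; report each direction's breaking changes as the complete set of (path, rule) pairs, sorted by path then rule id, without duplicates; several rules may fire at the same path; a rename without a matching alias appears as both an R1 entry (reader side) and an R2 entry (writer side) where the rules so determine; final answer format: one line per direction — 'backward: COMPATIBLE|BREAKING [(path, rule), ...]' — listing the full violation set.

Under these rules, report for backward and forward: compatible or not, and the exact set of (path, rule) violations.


arrows below run writer -> reader for Event
backward analysis of Event with v2 as reader and v1 as writer:
  role: Role -> Role, writer optional; from role
  locale: string -> string, writer optional; from nickname
  no writer field matches reader weight
  name: string -> float32, writer required; from name
  score: float64 -> float64, writer required; from score
  violation R3 at name
  => backward: BREAKING (1)
forward analysis of Event with v1 as reader and v2 as writer:
  role: Role -> Role, writer optional; from role
  nickname: string -> string, writer optional; from locale
  name: float32 -> string, writer required; from name
  score: float64 -> float64, writer optional; from score
  writer weight: unknown to reader
  violation R3 at name
  violation R1 at score
  => forward: BREAKING (2)

backward: BREAKING [(name, R3)]; forward: BREAKING [(name, R3), (score, R1)]


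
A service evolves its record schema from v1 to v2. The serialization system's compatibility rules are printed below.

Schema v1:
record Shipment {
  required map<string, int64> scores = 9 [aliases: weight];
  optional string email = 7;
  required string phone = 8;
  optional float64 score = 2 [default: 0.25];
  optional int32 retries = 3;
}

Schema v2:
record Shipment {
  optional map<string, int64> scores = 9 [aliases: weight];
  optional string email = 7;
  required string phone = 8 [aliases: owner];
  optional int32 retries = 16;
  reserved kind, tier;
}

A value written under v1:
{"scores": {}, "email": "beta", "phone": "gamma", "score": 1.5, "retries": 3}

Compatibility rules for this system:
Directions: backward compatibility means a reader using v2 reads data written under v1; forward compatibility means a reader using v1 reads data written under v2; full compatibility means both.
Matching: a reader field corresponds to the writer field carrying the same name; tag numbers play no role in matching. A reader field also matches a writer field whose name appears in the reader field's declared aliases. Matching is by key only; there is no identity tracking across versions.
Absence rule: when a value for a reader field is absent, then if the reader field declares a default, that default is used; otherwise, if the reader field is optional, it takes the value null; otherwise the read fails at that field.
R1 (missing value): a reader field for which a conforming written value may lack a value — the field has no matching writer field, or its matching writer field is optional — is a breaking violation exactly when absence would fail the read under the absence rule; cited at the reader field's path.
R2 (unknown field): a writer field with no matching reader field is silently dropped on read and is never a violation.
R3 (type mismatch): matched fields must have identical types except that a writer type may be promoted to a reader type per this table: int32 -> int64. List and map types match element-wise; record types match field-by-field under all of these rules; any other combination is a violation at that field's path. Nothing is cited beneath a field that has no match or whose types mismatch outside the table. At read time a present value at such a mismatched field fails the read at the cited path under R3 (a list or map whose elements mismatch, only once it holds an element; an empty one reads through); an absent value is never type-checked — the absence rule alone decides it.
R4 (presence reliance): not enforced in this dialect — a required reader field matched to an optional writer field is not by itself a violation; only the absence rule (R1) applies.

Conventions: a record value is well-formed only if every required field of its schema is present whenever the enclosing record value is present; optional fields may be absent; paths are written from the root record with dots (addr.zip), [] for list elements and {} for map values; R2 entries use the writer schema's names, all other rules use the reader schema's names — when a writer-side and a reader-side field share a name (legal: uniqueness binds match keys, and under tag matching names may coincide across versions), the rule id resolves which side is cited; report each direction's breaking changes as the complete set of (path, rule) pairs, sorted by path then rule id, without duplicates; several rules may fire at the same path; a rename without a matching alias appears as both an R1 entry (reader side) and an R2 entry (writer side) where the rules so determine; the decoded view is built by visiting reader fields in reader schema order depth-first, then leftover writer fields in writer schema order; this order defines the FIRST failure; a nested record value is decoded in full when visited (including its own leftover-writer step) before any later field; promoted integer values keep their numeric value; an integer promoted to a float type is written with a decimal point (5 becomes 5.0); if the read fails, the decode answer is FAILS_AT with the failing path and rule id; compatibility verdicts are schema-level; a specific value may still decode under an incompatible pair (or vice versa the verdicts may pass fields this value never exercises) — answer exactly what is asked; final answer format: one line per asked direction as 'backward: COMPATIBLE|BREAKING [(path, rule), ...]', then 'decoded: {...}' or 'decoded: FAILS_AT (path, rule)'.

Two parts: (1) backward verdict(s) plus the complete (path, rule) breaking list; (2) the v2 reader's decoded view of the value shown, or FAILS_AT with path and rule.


arrows below run writer -> reader for Shipment
backward on Shipment — v2 reading data written by v1:
  scores: paired with writer scores (map<string, int64> -> map<string, int64>; writer required)
  email: paired with writer email (string -> string; writer optional)
  phone: paired with writer phone (string -> string; writer required)
  retries: paired with writer retries (int32 -> int32; writer optional)
  leftover writer field: score
  => no violations; backward on Shipment: COMPATIBLE
decode (reader v2):
  scores := {}
  email := "beta"
  phone := "gamma"
  retries := 3
  writer score: unmatched, discarded
  => decoded: {"scores": {}, "email": "beta", "phone": "gamma", "retries": 3}
the rest of the Shipment diff is inert for this question:
  field scores in record Shipment: required changed to optional -> its effect on Shipment is confined to the forward direction, not asked
  field retries in record Shipment: tag 3 changed to 16 -> inert for the asked Shipment verdict: nothing fires

backward: COMPATIBLE []; decoded: {"scores": {}, "email": "beta", "phone": "gamma", "retries": 3}


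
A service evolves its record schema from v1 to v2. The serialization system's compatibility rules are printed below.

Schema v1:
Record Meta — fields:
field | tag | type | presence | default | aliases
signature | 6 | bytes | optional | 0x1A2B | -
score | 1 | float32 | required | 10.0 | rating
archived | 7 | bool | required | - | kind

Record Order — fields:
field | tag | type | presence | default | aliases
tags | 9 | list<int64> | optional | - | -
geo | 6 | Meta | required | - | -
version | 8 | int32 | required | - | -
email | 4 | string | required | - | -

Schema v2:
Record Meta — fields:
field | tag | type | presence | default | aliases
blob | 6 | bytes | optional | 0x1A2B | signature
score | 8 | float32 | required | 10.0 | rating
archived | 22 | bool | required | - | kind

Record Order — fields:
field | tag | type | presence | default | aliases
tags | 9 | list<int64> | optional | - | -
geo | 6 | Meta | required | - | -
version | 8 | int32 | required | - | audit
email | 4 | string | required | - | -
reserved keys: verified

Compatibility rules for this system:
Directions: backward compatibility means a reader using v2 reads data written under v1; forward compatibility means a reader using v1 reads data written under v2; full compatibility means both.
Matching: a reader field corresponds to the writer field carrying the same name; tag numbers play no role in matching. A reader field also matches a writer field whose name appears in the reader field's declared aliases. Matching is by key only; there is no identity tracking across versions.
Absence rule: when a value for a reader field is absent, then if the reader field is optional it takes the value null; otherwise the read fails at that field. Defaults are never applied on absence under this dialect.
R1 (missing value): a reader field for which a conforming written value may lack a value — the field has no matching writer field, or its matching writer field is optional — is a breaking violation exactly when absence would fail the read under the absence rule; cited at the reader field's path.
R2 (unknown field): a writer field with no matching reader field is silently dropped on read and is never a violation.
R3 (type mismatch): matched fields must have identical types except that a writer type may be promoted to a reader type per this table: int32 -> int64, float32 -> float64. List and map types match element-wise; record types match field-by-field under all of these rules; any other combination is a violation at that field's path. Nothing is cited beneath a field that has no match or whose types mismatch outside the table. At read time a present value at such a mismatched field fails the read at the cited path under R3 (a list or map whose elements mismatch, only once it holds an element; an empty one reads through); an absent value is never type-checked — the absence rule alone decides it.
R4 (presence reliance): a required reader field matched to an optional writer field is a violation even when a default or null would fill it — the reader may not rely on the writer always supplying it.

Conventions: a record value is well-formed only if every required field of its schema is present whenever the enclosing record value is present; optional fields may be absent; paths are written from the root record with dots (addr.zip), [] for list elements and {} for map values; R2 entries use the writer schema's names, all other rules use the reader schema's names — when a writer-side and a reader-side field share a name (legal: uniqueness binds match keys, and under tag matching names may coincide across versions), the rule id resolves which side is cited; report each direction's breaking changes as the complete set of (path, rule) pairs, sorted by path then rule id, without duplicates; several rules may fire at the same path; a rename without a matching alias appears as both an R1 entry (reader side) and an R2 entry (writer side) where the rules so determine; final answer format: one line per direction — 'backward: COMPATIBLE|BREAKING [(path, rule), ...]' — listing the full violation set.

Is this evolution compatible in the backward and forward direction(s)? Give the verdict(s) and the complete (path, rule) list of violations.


backward: COMPATIBLE []; forward: COMPATIBLE []

in Order below, arrows point writer -> reader
backward on Order — v2 reading data written by v1:
  writer optional, list<int64> -> list<int64>: reader tags maps from writer tags
  writer required, Meta -> Meta: reader geo maps from writer geo
  writer required, int32 -> int32: reader version maps from writer version
  writer required, string -> string: reader email maps from writer email
  writer optional, bytes -> bytes: reader geo.blob maps from writer geo.signature
  writer required, float32 -> float32: reader geo.score maps from writer geo.score
  writer required, bool -> bool: reader geo.archived maps from writer geo.archived
  => backward: COMPATIBLE
forward on Order — v1 reading data written by v2:
  writer optional, list<int64> -> list<int64>: reader tags maps from writer tags
  writer required, Meta -> Meta: reader geo maps from writer geo
  writer required, int32 -> int32: reader version maps from writer version
  writer required, string -> string: reader email maps from writer email
  geo.signature has no writer counterpart
  writer required, float32 -> float32: reader geo.score maps from writer geo.score
  writer required, bool -> bool: reader geo.archived maps from writer geo.archived
  writer geo.blob: unknown to reader
  => forward: COMPATIBLE


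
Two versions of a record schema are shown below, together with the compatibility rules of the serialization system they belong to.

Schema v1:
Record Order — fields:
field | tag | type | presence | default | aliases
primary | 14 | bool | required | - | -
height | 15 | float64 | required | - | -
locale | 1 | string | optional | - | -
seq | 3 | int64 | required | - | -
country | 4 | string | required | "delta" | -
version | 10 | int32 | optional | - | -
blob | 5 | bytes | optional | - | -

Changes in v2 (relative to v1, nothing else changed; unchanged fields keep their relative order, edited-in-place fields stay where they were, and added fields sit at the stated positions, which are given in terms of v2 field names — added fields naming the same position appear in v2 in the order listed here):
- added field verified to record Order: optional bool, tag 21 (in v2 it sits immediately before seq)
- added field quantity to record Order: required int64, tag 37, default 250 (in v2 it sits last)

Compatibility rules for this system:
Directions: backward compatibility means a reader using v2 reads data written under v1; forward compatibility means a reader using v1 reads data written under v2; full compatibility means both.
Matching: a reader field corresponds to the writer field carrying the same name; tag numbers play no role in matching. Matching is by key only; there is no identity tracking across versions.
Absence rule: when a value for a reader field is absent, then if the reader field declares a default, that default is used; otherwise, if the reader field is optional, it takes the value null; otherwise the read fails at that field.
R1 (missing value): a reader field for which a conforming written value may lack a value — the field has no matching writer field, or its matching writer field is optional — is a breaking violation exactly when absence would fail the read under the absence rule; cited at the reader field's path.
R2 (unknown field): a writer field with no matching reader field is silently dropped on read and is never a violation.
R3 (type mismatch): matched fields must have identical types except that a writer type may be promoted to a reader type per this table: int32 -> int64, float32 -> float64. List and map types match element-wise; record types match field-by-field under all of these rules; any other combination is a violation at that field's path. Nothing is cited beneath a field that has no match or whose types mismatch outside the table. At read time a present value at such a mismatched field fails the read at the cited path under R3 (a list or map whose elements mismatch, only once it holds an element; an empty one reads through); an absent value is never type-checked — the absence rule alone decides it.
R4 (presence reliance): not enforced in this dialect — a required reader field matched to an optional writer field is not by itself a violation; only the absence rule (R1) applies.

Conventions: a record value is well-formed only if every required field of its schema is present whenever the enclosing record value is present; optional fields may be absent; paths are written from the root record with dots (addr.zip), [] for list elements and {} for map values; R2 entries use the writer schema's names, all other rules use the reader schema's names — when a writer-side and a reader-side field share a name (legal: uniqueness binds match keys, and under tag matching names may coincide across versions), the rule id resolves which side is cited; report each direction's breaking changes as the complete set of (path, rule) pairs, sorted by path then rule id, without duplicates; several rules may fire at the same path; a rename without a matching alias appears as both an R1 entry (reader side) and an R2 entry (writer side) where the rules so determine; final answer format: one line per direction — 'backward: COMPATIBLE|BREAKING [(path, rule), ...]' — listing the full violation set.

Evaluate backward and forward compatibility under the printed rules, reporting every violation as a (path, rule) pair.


backward: COMPATIBLE []; forward: COMPATIBLE []

each type pair in Order: writer, then reader
backward for Order (reader v2, writer v1):
  primary: bool -> bool, writer required; from primary
  height: float64 -> float64, writer required; from height
  locale: string -> string, writer optional; from locale
  no writer field matches reader verified
  seq: int64 -> int64, writer required; from seq
  country: string -> string, writer required; from country
  version: int32 -> int32, writer optional; from version
  blob: bytes -> bytes, writer optional; from blob
  no writer field matches reader quantity
  => backward: COMPATIBLE
forward for Order (reader v1, writer v2):
  primary: bool -> bool, writer required; from primary
  height: float64 -> float64, writer required; from height
  locale: string -> string, writer optional; from locale
  seq: int64 -> int64, writer required; from seq
  country: string -> string, writer required; from country
  version: int32 -> int32, writer optional; from version
  blob: bytes -> bytes, writer optional; from blob
  writer verified: unknown to reader
  writer quantity: unknown to reader
  => forward: COMPATIBLE


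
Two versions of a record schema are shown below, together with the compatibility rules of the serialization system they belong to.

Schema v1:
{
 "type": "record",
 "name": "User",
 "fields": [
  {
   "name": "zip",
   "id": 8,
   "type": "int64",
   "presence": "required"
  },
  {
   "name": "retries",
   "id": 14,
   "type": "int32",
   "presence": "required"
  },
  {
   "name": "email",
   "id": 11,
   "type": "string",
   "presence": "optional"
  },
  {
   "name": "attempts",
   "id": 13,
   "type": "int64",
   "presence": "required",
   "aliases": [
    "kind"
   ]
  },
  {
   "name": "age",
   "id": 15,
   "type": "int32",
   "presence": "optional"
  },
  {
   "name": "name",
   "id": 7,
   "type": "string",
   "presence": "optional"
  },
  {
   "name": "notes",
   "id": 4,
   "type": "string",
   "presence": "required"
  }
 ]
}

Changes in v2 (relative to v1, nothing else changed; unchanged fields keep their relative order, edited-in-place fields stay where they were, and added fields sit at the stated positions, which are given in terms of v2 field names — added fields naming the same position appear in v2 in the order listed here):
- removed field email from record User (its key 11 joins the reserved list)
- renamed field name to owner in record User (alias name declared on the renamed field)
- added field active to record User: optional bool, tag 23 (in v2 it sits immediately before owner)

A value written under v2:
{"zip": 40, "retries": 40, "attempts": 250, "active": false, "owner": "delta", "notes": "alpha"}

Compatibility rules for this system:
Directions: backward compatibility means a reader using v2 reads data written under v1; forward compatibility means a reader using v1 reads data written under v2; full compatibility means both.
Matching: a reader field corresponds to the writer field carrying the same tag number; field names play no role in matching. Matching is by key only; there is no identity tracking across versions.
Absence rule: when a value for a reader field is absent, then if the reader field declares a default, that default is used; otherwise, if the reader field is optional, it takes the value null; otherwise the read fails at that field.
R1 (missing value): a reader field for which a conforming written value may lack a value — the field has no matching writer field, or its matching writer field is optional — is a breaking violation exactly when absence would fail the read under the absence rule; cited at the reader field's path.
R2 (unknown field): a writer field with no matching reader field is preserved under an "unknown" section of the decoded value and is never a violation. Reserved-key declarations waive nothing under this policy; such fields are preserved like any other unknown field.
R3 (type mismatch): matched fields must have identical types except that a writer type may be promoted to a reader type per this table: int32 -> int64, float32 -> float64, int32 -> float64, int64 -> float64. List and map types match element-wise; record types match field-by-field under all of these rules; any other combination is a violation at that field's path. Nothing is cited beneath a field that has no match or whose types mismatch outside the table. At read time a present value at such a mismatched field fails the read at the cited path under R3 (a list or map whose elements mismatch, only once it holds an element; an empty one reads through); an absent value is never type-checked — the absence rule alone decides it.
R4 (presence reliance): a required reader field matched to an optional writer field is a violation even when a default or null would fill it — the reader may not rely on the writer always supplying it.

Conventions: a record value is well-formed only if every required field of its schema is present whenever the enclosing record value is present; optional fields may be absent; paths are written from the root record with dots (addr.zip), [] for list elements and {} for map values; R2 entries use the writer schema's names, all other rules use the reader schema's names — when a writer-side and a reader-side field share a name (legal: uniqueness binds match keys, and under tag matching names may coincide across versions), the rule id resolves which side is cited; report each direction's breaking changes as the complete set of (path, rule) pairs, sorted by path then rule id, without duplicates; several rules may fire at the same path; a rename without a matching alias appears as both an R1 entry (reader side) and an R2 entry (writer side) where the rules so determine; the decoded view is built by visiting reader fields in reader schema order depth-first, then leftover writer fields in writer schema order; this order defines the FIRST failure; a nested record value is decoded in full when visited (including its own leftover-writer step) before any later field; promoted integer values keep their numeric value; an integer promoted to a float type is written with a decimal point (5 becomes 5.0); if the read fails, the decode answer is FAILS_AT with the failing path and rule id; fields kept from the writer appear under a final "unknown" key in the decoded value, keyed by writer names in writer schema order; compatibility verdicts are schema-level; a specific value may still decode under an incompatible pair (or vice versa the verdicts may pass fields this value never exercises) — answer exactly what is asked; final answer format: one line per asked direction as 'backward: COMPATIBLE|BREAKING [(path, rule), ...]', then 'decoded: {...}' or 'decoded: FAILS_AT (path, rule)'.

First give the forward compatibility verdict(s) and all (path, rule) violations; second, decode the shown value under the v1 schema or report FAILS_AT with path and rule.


the writer's type comes first in each User pair
checking forward for User: reader v1 against writer v2:
  int64 -> int64, writer required: zip aligns to zip
  int32 -> int32, writer required: retries aligns to retries
  email: no writer-side match
  int64 -> int64, writer required: attempts aligns to attempts
  int32 -> int32, writer optional: age aligns to age
  string -> string, writer optional: name aligns to owner
  string -> string, writer required: notes aligns to notes
  writer active: unknown to reader
  nothing fires on User: forward is COMPATIBLE
migrating the User value to v1:
  zip := 40
  retries := 40
  email := null (absent, optional -> null)
  attempts := 250
  age := null (absent, optional -> null)
  name := "delta" (from writer owner)
  notes := "alpha"
  writer active: kept under "unknown"
  => decoded: {"zip": 40, "retries": 40, "email": null, "attempts": 250, "age": null, "name": "delta", "notes": "alpha", "unknown": {"active": false}}
remaining User differences; none change what is asked:
  removed field email from record User (its key 11 joins the reserved list) -> no rule fires on it in User's dialect; the asked verdict holds
  renamed field name to owner in record User (alias name declared on the renamed field) -> no rule fires on it in User's dialect; the asked verdict holds

forward: COMPATIBLE []; decoded: {"zip": 40, "retries": 40, "email": null, "attempts": 250, "age": null, "name": "delta", "notes": "alpha", "unknown": {"active": false}}
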